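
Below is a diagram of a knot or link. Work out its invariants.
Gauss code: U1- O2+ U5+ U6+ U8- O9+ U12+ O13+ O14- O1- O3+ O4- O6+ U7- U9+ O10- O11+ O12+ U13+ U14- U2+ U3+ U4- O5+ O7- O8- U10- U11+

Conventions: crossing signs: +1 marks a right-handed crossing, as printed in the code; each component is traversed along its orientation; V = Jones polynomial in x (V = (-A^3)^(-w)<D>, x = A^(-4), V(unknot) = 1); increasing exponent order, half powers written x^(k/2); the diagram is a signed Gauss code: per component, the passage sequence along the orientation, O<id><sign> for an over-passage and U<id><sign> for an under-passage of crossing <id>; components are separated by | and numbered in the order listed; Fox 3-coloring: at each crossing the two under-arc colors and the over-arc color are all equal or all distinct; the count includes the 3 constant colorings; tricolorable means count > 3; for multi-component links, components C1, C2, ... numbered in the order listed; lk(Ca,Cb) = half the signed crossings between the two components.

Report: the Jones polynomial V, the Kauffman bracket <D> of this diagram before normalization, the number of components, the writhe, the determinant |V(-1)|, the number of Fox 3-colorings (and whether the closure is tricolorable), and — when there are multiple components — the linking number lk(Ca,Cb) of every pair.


Jones polynomial: V(x) = x^-1 - 1 + 2x - 2x^2 + 2x^3 - 2x^4 + x^5
<D> = A^-14 - 2A^-10 + 2A^-6 - 2A^-2 + 2A^2 - A^6 + A^10; writhe +2
components 1, writhe +2 (14 crossings)
3-colorings: 3 of 3^14, det 11 — not tricolorable
note: |V(-1)| = 11: so not tricolorable, since 3 does not divide 11


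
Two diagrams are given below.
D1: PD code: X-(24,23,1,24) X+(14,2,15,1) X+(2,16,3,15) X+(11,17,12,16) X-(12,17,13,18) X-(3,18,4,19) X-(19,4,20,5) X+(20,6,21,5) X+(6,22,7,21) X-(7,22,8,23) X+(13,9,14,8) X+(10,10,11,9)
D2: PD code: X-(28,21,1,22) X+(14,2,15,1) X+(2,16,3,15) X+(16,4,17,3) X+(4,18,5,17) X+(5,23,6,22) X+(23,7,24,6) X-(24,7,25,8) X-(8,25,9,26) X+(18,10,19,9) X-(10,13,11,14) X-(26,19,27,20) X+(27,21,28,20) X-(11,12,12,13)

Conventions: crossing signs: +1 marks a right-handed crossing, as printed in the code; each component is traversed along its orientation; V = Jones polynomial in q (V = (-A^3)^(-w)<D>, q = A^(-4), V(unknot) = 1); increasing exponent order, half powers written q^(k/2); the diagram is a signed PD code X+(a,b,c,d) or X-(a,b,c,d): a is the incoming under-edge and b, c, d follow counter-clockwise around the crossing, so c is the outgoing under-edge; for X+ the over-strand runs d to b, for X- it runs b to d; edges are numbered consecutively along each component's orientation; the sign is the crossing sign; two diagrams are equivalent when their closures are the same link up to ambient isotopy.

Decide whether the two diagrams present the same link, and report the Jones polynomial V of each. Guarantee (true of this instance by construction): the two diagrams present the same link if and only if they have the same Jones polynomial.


same link: no
V(D1) = 1  [12 crossings, <D> = A^6, w = +2]
D2 (bracket -A^-22 + A^-18 - A^-14 + A^-10 + A^-2; 14 crossings at w = +2): V = q^2 + q^4 - q^5 + q^6 - q^7
note: 2 values of V(q) split the 2 diagrams


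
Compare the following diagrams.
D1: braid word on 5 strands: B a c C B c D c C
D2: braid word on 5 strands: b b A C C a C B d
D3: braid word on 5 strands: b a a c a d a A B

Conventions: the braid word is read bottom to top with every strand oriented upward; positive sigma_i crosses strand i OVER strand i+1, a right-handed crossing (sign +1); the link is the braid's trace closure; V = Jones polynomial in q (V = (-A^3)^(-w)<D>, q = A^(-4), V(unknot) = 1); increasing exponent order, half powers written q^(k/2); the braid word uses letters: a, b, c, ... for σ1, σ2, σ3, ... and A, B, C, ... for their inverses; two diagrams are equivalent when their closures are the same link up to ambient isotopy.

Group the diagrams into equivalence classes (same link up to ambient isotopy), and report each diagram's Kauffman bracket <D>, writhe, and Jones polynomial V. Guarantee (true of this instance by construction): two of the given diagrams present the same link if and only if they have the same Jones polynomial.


classes: {D1} | {D2} | {D3}
V(D1) = -q^(-5/2) - q^(-1/2)  [9 crossings, <D> = A^-1 + A^7, w = -1]
D2 (bracket A^-1 + A^3 + A^7 - A^15; 9 crossings at w = -1): V = q^(-9/2) - q^(-5/2) - q^(-3/2) - q^(-1/2)
V(D3) = -q^(1/2) - q^(3/2) - q^(5/2) + q^(9/2)  (w +5, c 9, <D> = -A^-3 + A^5 + A^9 + A^13)
insight: 3 classes among 3 diagrams; unequal V(q) rules out equality


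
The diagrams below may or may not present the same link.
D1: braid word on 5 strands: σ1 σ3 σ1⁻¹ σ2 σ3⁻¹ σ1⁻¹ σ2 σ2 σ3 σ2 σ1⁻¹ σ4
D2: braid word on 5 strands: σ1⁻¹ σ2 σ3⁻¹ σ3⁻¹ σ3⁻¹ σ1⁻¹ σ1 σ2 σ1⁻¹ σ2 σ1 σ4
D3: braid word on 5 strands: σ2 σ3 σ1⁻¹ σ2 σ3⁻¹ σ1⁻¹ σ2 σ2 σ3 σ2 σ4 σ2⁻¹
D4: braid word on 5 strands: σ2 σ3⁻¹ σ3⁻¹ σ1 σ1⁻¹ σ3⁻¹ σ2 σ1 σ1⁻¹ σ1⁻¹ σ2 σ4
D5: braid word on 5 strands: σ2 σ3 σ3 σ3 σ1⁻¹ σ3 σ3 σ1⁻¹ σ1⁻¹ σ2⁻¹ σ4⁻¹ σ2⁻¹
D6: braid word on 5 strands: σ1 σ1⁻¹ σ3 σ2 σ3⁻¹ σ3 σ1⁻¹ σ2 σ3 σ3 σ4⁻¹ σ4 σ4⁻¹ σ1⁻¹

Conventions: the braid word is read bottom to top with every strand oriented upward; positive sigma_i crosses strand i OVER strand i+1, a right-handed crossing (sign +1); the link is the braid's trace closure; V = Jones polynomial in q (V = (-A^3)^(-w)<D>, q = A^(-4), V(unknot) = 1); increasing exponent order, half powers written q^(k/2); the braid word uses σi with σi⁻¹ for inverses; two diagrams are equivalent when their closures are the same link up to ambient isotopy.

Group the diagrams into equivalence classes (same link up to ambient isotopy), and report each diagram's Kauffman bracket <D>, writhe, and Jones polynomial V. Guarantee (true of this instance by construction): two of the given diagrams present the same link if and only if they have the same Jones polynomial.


classes: {D1, D3, D6} | {D2, D4} | {D5}
V(D1) = q^-1 - 1 + 2q - 3q^2 + 3q^3 - 2q^4 + 2q^5 - q^6  [12 crossings, <D> = -A^-12 + 2A^-8 - 2A^-4 + 3 - 3A^4 + 2A^8 - A^12 + A^16, w = +4]
V(D2) = -q^-3 + q^-2 - q^-1 + 3 - q + q^2 - q^3  (w 0, c 12, <D> = -A^-12 + A^-8 - A^-4 + 3 - A^4 + A^8 - A^12)
V(D3) = q^-1 - 1 + 2q - 3q^2 + 3q^3 - 2q^4 + 2q^5 - q^6  (w +4, c 12, <D> = -A^-12 + 2A^-8 - 2A^-4 + 3 - 3A^4 + 2A^8 - A^12 + A^16)
V(D4) = -q^-3 + q^-2 - q^-1 + 3 - q + q^2 - q^3  (w 0, c 12, <D> = -A^-12 + A^-8 - A^-4 + 3 - A^4 + A^8 - A^12)
D5 (bracket -A^-24 + A^-20 - 2A^-16 + 3A^-12 - 2A^-8 + 3A^-4 - 1 + A^4 - A^8; 12 crossings at w = 0): V = -q^-2 + q^-1 - 1 + 3q - 2q^2 + 3q^3 - 2q^4 + q^5 - q^6
V(D6) = q^-1 - 1 + 2q - 3q^2 + 3q^3 - 2q^4 + 2q^5 - q^6  (w +2, c 14, <D> = -A^-18 + 2A^-14 - 2A^-10 + 3A^-6 - 3A^-2 + 2A^2 - A^6 + A^10)
insight: comparing 6 Jones polynomials yields 3 groups


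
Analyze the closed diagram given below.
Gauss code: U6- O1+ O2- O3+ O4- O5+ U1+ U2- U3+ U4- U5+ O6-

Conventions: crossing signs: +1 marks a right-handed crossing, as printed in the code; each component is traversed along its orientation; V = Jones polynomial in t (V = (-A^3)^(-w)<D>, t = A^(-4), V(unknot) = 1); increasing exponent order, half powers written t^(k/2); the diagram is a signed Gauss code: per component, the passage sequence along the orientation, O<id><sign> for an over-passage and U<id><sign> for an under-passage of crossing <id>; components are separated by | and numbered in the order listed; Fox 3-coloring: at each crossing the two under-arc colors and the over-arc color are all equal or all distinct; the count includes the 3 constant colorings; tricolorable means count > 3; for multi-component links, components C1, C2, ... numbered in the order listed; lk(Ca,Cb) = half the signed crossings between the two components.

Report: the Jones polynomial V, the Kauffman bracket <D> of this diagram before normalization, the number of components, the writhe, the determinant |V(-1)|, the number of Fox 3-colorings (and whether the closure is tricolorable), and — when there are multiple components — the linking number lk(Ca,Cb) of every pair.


V(t) = 1
bracket: 1, w = 0
1 component, writhe 0, over 6 crossings
det 1, colorings 3 of 3^6 — not tricolorable
observation: |V(-1)| = 1: so not tricolorable, since 3 does not divide 1


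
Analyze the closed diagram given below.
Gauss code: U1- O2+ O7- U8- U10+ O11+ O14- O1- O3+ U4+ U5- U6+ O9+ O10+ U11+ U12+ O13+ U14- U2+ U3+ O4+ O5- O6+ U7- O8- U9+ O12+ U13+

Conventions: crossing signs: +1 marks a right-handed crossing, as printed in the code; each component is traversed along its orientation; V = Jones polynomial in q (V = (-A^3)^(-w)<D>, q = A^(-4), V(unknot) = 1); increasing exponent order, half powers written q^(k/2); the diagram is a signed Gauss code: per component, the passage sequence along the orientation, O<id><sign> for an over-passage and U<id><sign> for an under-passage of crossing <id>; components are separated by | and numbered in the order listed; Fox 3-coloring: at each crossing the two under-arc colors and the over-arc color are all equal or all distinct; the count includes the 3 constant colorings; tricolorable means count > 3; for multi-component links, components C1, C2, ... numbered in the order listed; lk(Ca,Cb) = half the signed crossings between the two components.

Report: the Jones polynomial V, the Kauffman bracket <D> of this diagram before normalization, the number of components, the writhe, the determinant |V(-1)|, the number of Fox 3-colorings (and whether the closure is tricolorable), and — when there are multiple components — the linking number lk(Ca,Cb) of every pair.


V = -1 + 3q - 3q^2 + 5q^3 - 5q^4 + 4q^5 - 3q^6 + 2q^7 - q^8
<D> = -A^-20 + 2A^-16 - 3A^-12 + 4A^-8 - 5A^-4 + 5 - 3A^4 + 3A^8 - A^12 (w = +4)
1 component over 14 crossings, w = +4
9 Fox colorings among 3^14, |V(-1)| = 27: tricolorable
why: |V(-1)| = 27: so tricolorable, since 3 divides 27


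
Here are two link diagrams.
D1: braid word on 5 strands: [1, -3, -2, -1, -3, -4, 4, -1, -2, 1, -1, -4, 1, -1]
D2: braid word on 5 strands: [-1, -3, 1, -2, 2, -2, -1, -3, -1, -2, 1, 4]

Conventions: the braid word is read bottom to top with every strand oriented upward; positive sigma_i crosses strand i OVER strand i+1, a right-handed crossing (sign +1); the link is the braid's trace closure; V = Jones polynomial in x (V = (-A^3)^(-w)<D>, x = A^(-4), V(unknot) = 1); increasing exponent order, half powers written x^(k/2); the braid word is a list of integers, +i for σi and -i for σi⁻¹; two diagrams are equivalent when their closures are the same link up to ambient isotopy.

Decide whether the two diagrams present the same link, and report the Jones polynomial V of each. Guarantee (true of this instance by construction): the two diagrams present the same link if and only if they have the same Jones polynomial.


equivalent: yes
V(D1) = -x^-6 + x^-5 - x^-4 + 2x^-3 - x^-2 + x^-1  (w -6, c 14, <D> = A^-14 - A^-10 + 2A^-6 - A^-2 + A^2 - A^6)
V(D2) = -x^-6 + x^-5 - x^-4 + 2x^-3 - x^-2 + x^-1  (w -4, c 12, <D> = A^-8 - A^-4 + 2 - A^4 + A^8 - A^12)
why: one V(x) for all 2 diagrams — one class (guaranteed)


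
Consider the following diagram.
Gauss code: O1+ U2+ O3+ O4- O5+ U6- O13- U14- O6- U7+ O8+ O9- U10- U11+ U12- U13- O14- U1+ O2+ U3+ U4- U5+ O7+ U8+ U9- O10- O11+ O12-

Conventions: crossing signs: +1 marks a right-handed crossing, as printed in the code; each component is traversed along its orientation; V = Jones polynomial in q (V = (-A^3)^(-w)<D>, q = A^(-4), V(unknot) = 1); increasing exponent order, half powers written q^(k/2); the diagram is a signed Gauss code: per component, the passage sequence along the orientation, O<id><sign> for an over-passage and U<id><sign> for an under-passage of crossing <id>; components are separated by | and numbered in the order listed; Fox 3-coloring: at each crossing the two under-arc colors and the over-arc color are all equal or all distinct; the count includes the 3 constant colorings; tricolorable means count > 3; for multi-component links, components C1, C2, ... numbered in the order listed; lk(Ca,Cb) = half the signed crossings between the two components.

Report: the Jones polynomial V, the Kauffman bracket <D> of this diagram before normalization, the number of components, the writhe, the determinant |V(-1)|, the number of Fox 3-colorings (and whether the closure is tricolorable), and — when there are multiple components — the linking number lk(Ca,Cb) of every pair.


V = -q^-3 + q^-2 - q^-1 + 3 - q + q^2 - q^3
<D> = -A^-12 + A^-8 - A^-4 + 3 - A^4 + A^8 - A^12 (w = 0)
1 component over 14 crossings, w = 0
27 Fox colorings among 3^14, |V(-1)| = 9: tricolorable
why: det 9 = |V(-1)|; divisible by 3, so tricolorable


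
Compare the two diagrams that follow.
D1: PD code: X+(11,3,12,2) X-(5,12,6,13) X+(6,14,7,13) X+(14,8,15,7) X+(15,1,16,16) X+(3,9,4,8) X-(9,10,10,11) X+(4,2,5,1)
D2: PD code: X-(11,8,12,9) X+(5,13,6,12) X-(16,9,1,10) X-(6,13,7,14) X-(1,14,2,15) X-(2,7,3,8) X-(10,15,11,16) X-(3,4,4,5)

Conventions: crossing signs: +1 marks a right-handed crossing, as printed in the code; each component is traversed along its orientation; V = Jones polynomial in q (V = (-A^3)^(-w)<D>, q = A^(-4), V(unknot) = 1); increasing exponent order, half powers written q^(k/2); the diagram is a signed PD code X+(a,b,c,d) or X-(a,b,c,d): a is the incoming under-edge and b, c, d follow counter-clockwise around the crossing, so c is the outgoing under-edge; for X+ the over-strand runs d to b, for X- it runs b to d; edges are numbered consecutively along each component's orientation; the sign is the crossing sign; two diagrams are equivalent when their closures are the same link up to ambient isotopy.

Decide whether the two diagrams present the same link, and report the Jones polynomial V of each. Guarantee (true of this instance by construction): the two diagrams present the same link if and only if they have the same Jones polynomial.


equivalent: no
V(D1) = q + q^3 - q^4  (w +4, c 8, <D> = -A^-4 + 1 + A^8)
D2 (bracket A^-14 + A^-6 - A^-2; 8 crossings at w = -6): V = -q^-4 + q^-3 + q^-1
why: V(q) takes 2 values over 2 diagrams, fixing the grouping


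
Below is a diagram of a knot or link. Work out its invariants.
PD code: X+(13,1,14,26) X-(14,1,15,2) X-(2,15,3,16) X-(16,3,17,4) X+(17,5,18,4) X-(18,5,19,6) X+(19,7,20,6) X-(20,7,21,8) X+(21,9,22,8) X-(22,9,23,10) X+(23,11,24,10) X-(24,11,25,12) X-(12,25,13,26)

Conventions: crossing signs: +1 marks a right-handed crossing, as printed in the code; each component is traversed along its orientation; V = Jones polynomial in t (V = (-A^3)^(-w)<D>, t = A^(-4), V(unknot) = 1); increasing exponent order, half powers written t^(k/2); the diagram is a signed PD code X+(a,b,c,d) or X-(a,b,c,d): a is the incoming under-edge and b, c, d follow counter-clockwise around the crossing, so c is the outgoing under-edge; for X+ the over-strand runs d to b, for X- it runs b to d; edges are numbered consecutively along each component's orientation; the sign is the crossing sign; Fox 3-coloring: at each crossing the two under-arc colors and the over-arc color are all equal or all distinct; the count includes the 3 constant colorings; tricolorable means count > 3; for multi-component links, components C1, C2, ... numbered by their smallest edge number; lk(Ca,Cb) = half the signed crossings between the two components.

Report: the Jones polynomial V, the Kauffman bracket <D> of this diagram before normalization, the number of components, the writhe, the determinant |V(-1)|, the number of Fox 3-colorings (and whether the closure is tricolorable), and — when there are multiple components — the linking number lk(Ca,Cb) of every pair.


Jones polynomial: V(t) = -t^-4 + t^-3 + t^-1
<D> = -A^-5 - A^3 + A^7; writhe -3
components 1, writhe -3 (13 crossings)
3-colorings: 9 of 3^13, det 3 — tricolorable
note: w = -3 shifts under R1 moves; the (-A^3)^(3) factor cancels that in V


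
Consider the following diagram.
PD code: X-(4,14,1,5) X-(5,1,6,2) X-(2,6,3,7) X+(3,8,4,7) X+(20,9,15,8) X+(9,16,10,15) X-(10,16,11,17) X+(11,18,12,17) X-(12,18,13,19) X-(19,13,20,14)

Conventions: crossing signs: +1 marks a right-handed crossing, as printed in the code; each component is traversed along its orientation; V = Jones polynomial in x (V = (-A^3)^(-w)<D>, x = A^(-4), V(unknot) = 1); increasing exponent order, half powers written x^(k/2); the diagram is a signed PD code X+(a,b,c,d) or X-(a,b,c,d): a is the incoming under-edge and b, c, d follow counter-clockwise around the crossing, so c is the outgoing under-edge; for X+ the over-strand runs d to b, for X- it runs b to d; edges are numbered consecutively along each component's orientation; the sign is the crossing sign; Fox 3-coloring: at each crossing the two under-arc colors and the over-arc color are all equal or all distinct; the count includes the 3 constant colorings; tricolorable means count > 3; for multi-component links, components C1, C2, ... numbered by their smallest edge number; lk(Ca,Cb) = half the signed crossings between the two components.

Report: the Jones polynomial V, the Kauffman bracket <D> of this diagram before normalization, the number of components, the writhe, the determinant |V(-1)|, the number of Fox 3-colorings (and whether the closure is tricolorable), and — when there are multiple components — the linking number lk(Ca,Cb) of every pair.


Jones polynomial: V(x) = x^-3 + x^-2 + x^-1 + 1
<D> = A^-6 + A^-2 + A^2 + A^6; writhe -2
components 3, writhe -2 (10 crossings)
linking number lk(C1,C2) = -1
lk(C1,C3): 0
lk(C2,C3) = 0
3-colorings: 9 of 3^10, det 0 — tricolorable
note: span 3 respects span(V) <= c + mu - 1 = 12 for this 3-component diagram


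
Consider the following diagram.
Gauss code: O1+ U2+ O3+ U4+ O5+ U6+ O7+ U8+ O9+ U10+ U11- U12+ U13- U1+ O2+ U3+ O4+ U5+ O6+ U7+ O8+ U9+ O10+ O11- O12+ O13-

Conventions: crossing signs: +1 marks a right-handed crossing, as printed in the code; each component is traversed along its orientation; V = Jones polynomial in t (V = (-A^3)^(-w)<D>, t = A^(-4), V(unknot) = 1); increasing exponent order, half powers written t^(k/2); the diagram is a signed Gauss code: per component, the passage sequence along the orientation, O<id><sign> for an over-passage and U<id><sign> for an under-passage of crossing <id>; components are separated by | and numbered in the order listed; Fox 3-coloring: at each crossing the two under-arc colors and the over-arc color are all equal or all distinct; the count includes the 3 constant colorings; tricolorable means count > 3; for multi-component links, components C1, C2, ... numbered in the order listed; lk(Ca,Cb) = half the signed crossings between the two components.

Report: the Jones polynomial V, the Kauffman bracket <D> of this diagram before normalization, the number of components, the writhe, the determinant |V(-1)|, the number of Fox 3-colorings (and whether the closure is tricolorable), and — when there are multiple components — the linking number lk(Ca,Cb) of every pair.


V(t) = t^4 + t^6 - t^7 + t^8 - t^9 + t^10 - t^11 + t^12 - t^13
bracket: A^-25 - A^-21 + A^-17 - A^-13 + A^-9 - A^-5 + A^-1 - A^3 - A^11, w = +9
1 component, writhe +9, over 13 crossings
det 9, colorings 9 of 3^13 — tricolorable
observation: w = +9 (over 13 crossings) is diagram-only; (-A^3)^(-9) removes it from V


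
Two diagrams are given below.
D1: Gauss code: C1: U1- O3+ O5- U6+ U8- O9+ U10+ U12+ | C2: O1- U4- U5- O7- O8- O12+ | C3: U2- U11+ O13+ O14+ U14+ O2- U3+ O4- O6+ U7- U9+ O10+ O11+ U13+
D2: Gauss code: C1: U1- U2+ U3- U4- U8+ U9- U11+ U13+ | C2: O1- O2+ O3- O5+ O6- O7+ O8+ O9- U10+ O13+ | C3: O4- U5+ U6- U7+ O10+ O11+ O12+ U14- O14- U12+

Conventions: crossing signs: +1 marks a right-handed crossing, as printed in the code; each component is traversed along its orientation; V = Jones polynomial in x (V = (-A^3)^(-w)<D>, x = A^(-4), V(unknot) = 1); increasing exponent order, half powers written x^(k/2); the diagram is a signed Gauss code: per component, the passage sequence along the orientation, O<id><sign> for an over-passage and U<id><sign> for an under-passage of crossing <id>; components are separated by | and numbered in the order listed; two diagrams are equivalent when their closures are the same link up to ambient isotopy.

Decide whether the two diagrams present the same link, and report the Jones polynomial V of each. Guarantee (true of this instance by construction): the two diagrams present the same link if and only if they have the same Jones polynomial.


equivalent: no
D1 (bracket A^-6 + A^2 + A^10 + A^18; 14 crossings at w = +2): V = x^-3 + x^-1 + x + x^3
D2 (bracket A^-6 + A^-2 + A^2 + A^6; 14 crossings at w = +2): V = 1 + x + x^2 + x^3
key observation: 2 classes among 2 diagrams; unequal V(x) rules out equality


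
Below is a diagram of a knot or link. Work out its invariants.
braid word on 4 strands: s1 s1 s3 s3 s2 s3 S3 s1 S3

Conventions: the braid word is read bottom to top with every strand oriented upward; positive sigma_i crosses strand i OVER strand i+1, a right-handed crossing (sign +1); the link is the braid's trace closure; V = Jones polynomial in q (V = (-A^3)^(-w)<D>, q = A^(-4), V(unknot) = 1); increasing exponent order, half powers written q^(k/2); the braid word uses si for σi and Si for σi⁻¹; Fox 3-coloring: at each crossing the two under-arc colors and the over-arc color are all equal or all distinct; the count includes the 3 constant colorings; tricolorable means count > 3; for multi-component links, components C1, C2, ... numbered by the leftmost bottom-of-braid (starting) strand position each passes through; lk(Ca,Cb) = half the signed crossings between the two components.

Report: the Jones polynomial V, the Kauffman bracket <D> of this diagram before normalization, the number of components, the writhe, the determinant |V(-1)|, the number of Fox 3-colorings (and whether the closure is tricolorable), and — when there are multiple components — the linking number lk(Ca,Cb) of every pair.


V(q) = q + q^3 - q^4
bracket: A^-1 - A^3 - A^11, w = +5
1 component, writhe +5, over 9 crossings
det 3, colorings 9 of 3^9 — tricolorable
observation: the span of V is 3, forcing >= 3 crossings in any diagram


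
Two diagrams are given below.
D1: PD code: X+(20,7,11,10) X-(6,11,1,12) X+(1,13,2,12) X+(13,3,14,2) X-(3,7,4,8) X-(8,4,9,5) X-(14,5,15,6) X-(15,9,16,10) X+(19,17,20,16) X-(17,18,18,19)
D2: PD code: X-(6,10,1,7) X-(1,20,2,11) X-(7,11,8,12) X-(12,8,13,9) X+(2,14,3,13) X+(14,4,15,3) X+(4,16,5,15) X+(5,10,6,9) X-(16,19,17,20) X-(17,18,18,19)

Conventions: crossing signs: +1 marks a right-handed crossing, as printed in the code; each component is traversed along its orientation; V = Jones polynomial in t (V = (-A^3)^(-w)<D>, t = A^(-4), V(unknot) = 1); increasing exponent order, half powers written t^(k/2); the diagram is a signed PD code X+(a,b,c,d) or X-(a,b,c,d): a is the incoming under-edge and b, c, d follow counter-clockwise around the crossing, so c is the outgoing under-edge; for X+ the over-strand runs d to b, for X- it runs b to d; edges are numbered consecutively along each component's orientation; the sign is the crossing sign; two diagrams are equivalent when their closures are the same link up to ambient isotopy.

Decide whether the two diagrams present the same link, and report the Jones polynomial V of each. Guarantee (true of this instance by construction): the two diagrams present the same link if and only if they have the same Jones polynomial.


equivalent: no
D1 (bracket A^-6 + A^-2 + A^2 + A^6; 10 crossings at w = -2): V = t^-3 + t^-2 + t^-1 + 1
V(D2) = t^-2 + 2 + t^2  (w -2, c 10, <D> = A^-14 + 2A^-6 + A^2)
key observation: V(t) takes 2 values over 2 diagrams, fixing the grouping


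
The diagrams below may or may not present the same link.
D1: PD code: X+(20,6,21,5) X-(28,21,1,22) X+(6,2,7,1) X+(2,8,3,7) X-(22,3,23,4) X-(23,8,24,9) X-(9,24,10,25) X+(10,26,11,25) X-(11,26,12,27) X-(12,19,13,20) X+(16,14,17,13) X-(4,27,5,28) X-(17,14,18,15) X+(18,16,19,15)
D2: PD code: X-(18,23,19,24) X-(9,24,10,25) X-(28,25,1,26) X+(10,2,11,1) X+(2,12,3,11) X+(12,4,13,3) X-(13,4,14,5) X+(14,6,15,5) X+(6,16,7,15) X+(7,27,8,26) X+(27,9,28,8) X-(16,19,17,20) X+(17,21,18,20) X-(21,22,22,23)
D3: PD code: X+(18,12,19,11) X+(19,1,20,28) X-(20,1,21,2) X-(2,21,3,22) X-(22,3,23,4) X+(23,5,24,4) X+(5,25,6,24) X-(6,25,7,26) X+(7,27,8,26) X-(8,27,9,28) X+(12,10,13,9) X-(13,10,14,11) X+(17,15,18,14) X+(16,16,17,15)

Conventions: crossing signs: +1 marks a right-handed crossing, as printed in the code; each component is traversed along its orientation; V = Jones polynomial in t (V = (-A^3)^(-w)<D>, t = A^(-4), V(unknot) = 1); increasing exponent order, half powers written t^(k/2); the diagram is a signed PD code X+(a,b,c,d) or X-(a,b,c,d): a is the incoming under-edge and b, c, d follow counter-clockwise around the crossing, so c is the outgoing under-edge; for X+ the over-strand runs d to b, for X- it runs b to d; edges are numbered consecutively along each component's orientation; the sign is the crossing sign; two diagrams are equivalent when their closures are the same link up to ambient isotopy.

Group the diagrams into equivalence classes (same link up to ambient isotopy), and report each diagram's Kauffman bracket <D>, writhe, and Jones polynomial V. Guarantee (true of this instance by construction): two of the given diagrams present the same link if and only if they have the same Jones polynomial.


classes: {D1} | {D2} | {D3}
V(D1) = -t^-5 + t^-4 - t^-3 + 2t^-2 - t^-1 + 2 - t  [14 crossings, <D> = -A^-10 + 2A^-6 - A^-2 + 2A^2 - A^6 + A^10 - A^14, w = -2]
D2 (bracket -A^-22 + A^-18 - A^-14 + A^-10 + A^-2; 14 crossings at w = +2): V = t^2 + t^4 - t^5 + t^6 - t^7
V(D3) = 1  [14 crossings, <D> = A^6, w = +2]
note: comparing 3 Jones polynomials yields 3 groups


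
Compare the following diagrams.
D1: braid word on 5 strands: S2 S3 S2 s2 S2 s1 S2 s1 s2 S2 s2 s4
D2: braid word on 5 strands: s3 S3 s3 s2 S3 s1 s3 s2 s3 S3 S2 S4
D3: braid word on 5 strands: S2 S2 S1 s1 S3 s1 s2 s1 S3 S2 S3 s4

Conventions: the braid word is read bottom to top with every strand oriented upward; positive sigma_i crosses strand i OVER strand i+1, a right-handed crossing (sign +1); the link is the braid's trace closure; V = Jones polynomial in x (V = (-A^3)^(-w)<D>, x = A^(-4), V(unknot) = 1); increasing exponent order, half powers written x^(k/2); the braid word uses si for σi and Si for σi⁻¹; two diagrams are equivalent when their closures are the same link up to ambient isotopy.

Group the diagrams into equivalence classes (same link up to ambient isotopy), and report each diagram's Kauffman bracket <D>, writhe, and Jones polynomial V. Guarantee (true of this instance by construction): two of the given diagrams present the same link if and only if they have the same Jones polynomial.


grouping into links: {D1} | {D2} | {D3}
V(D1) = x^-2 - x^-1 + 1 - x + x^2  (w 0, c 12, <D> = A^-8 - A^-4 + 1 - A^4 + A^8)
D2 (bracket A^6; 12 crossings at w = +2): V = 1
D3 (bracket A^-2 - A^2 + 2A^6 - A^10 + A^14 - A^18; 12 crossings at w = -2): V = -x^-6 + x^-5 - x^-4 + 2x^-3 - x^-2 + x^-1
why: comparing 3 Jones polynomials yields 3 groups


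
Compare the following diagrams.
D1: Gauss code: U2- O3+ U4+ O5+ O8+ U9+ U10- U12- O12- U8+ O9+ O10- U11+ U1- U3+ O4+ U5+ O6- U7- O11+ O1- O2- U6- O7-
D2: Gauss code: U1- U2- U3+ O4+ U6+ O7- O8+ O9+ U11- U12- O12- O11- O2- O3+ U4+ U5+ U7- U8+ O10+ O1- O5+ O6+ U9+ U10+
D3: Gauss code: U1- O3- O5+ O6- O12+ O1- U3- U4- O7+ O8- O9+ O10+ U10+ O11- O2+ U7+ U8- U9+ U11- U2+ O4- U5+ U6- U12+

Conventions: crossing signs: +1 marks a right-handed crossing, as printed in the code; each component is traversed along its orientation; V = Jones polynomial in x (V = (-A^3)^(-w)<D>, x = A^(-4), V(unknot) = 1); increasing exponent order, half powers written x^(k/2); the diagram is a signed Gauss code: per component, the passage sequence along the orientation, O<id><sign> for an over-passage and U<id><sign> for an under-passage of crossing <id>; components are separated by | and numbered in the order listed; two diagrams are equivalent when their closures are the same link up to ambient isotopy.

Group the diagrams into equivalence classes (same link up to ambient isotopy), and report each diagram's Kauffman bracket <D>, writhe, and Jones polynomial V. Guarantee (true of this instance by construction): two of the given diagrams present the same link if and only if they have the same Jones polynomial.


equivalence classes: {D1} | {D2} | {D3}
D1 (bracket -A^-12 + A^-8 - A^-4 + 3 - A^4 + A^8 - A^12; 12 crossings at w = 0): V = -x^-3 + x^-2 - x^-1 + 3 - x + x^2 - x^3
V(D2) = x + x^3 - x^4  (w +2, c 12, <D> = -A^-10 + A^-6 + A^2)
V(D3) = 1  [12 crossings, <D> = 1, w = 0]
key observation: comparing 3 Jones polynomials yields 3 groups


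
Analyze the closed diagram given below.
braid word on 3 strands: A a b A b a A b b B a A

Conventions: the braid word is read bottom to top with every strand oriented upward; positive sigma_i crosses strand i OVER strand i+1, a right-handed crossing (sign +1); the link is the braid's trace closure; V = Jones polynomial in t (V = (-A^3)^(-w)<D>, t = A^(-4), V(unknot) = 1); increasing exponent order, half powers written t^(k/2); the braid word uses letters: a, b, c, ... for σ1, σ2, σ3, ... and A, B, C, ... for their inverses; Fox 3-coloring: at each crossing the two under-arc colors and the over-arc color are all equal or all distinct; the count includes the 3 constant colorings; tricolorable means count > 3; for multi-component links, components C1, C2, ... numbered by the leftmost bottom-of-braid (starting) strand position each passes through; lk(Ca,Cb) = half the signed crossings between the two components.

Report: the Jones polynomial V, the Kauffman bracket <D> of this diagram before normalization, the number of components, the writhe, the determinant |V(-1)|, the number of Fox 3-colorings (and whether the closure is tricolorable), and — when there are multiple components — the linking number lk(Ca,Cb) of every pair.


V(t) = t + t^3 - t^4
bracket: -A^-10 + A^-6 + A^2, w = +2
1 component, writhe +2, over 12 crossings
det 3, colorings 9 of 3^12 — tricolorable
observation: w = +2 (over 12 crossings) is diagram-only; (-A^3)^(-2) removes it from V


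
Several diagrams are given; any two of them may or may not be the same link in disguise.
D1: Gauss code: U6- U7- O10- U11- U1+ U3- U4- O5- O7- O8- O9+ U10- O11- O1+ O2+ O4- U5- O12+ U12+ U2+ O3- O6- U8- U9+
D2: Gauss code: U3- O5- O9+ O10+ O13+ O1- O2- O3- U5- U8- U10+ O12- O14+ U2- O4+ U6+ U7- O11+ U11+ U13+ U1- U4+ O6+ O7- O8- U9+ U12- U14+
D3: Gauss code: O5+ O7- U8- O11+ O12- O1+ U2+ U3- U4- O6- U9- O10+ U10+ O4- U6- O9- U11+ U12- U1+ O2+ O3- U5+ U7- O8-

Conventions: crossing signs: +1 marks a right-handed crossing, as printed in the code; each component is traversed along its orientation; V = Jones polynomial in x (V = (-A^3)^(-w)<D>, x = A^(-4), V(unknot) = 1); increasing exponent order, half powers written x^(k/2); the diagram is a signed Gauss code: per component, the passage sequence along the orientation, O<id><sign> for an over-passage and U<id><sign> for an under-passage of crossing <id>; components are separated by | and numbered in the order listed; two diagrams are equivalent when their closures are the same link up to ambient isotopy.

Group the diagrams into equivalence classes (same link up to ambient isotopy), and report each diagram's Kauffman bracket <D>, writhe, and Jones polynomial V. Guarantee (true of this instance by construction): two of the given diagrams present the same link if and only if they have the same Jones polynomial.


equivalence classes: {D1} | {D2} | {D3}
D1 (bracket A^-8 - A^-4 + 2 - A^4 + A^8 - A^12; 12 crossings at w = -4): V = -x^-6 + x^-5 - x^-4 + 2x^-3 - x^-2 + x^-1
D2 (bracket 1; 14 crossings at w = 0): V = 1
D3 (bracket A^-2 + A^6 - A^10; 12 crossings at w = -2): V = -x^-4 + x^-3 + x^-1
key observation: 3 classes among 3 diagrams; unequal V(x) rules out equality


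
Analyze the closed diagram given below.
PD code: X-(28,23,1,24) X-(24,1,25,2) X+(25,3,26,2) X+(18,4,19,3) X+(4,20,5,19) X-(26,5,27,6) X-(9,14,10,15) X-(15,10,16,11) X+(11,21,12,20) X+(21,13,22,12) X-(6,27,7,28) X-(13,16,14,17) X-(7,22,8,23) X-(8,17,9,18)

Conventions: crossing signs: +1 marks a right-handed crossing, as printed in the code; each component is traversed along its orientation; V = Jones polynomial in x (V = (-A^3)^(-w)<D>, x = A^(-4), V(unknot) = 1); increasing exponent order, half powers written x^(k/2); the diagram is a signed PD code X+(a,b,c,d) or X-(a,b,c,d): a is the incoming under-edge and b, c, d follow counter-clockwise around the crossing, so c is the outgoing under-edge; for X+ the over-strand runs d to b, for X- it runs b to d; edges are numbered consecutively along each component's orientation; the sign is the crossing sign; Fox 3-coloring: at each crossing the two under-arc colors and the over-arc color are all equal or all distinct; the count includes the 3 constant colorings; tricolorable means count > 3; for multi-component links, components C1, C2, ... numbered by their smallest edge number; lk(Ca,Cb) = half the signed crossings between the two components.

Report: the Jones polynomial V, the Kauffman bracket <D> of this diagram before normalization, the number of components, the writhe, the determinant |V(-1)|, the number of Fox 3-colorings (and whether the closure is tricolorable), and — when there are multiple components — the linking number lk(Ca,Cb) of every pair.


Jones polynomial: V(x) = -x^-6 + 3x^-5 - 5x^-4 + 6x^-3 - 6x^-2 + 6x^-1 - 4 + 3x - x^2
<D> = -A^-20 + 3A^-16 - 4A^-12 + 6A^-8 - 6A^-4 + 6 - 5A^4 + 3A^8 - A^12; writhe -4
components 1, writhe -4 (14 crossings)
3-colorings: 3 of 3^14, det 35 — not tricolorable
note: w = -4 shifts under R1 moves; the (-A^3)^(4) factor cancels that in V


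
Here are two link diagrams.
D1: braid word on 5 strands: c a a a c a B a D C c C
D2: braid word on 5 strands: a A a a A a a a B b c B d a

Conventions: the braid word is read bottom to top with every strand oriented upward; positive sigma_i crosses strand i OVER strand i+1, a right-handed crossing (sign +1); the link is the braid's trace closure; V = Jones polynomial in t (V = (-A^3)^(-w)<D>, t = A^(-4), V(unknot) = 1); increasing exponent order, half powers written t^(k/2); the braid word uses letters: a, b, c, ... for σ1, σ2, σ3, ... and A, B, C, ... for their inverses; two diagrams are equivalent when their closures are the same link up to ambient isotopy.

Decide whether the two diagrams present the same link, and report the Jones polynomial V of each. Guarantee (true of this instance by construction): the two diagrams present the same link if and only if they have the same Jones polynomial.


same link: yes
V(D1) = t^2 + t^4 - t^5 + t^6 - t^7  [12 crossings, <D> = -A^-16 + A^-12 - A^-8 + A^-4 + A^4, w = +4]
D2 (bracket -A^-10 + A^-6 - A^-2 + A^2 + A^10; 14 crossings at w = +6): V = t^2 + t^4 - t^5 + t^6 - t^7
note: D2 (14 crossings) and D1 (12) are Markov-related braid presentations


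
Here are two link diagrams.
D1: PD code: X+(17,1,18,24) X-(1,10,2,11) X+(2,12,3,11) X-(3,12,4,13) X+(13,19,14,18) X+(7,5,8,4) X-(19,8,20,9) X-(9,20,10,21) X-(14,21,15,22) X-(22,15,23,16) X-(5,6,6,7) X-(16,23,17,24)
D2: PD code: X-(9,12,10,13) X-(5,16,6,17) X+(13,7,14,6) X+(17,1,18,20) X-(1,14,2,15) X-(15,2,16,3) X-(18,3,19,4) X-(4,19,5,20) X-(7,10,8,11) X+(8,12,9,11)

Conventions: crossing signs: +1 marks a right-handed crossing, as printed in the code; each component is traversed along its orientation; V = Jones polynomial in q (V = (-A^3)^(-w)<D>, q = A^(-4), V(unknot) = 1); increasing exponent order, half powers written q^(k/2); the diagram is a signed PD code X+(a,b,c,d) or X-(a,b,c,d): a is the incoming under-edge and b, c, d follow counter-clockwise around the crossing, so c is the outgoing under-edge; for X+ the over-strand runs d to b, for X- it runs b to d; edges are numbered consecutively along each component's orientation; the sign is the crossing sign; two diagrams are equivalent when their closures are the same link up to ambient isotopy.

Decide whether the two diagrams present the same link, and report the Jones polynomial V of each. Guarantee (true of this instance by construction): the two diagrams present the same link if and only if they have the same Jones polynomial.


equivalent: yes
V(D1) = -q^-6 + q^-5 - q^-4 + 2q^-3 - q^-2 + q^-1  (w -4, c 12, <D> = A^-8 - A^-4 + 2 - A^4 + A^8 - A^12)
D2 (bracket A^-8 - A^-4 + 2 - A^4 + A^8 - A^12; 10 crossings at w = -4): V = -q^-6 + q^-5 - q^-4 + 2q^-3 - q^-2 + q^-1
why: one V(q) for all 2 diagrams — one class (guaranteed)


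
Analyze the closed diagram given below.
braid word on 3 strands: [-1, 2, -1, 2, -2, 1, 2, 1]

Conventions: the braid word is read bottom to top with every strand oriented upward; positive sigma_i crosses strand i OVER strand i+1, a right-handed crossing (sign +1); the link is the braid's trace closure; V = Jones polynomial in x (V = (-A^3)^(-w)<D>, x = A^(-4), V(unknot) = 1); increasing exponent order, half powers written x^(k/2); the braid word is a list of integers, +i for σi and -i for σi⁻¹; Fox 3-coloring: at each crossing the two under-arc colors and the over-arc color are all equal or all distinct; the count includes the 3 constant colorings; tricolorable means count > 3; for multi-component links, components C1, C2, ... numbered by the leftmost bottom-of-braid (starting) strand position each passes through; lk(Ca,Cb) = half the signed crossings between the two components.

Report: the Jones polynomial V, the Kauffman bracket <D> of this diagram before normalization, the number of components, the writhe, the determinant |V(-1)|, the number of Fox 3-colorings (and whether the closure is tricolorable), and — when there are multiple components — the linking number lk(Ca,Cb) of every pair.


V(x) = 1 + x + x^2 + x^3
bracket: A^-6 + A^-2 + A^2 + A^6, w = +2
3 components, writhe +2, over 8 crossings
lk(C1,C2) = 0
linking number lk(C1,C3) = +1
lk(C2,C3): 0
det 0, colorings 9 of 3^8 — tricolorable
observation: w = +2 (over 8 crossings) is diagram-only; (-A^3)^(-2) removes it from V


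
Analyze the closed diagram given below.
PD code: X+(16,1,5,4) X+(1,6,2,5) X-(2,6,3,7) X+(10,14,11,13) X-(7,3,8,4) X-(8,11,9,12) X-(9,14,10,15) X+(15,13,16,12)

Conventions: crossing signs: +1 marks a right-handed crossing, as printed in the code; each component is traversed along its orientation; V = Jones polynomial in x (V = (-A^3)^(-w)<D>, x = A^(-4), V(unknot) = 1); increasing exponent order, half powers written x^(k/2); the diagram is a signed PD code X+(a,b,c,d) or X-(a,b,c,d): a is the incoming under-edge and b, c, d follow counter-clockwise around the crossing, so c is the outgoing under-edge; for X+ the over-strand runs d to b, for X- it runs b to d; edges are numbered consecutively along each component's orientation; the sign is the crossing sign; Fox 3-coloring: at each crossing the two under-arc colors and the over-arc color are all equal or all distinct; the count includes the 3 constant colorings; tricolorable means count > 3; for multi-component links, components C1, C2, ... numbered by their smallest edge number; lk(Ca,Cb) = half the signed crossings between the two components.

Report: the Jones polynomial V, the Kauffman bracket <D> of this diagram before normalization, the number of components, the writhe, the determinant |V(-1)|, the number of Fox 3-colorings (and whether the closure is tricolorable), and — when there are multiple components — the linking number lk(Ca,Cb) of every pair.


V(x) = -x^(-1/2) - x^(1/2)
bracket: -A^-2 - A^2, w = 0
2 components, writhe 0, over 8 crossings
lk(C1,C2) = 0
det 0, colorings 9 of 3^8 — tricolorable
observation: the span of V is 1, within the link bound 8 + 2 - 1


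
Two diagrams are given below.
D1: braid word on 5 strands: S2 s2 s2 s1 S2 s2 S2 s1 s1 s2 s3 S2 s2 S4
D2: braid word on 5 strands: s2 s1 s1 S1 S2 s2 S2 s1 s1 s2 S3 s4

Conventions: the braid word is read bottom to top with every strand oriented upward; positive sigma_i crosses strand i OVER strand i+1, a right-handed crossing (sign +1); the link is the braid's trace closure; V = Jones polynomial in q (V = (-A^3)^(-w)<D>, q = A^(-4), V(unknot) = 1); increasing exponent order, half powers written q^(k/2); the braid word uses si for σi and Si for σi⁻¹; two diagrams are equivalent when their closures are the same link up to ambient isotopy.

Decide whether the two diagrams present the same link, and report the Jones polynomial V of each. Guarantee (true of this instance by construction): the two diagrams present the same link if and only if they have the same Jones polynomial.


same link: yes
V(D1) = q - q^2 + 2q^3 - q^4 + q^5 - q^6  [14 crossings, <D> = -A^-12 + A^-8 - A^-4 + 2 - A^4 + A^8, w = +4]
D2 (bracket -A^-12 + A^-8 - A^-4 + 2 - A^4 + A^8; 12 crossings at w = +4): V = q - q^2 + 2q^3 - q^4 + q^5 - q^6
note: one V(q) for all 2 diagrams — one class (guaranteed)
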